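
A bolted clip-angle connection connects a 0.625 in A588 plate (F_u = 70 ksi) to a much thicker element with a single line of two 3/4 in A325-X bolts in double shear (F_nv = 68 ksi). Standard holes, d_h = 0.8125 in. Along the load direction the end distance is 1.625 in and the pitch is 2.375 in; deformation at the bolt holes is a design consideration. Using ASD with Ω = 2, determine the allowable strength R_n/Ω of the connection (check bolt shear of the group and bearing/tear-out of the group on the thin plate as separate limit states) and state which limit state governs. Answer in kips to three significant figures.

60.1 kips (bolt shear governs)

Bolt shear: A_b = π·0.75²/4 = 0.4418 in²; R_n = 68 × 0.4418 × 2 × 2 = 120.2 kips → 120.2 / 2 = 60.1 kips.
Bearing (1.2 l_c t F_u ≤ 2.4 d t F_u): upper limit = 2.4·0.75·0.625·70 = 78.75 kips.
  Edge l_c = 1.625 − 0.8125/2 = 1.219 → r_n = 63.98 kips; interior l_c = 2.375 − 0.8125 = 1.562 → r_n = 78.75 kips.
  R_n,bearing = 1·63.98 + 1·78.75 = 142.7 kips → 142.7 / 2 = 71.4 kips.
Bolt shear governs: 60.1 kips.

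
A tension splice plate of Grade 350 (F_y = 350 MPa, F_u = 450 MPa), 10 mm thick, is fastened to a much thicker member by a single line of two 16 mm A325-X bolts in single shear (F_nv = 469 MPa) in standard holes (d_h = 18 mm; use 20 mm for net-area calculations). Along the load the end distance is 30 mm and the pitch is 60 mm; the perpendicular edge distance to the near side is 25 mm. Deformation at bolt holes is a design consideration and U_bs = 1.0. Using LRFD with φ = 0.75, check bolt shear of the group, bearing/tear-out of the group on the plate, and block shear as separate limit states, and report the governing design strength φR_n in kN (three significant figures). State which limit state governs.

141 kN (bolt shear governs)

Bolt shear: A_b = π·16²/4 = 201.1 mm²; R_n = 469 × 201.1 × 2 × 1 / 1000 = 188.6 kN → 0.75 × 188.6 = 141 kN.
Bearing: edge l_c = 21, r_n = 113.4 kN; interior l_c = 42, r_n = 172.8 kN; R_n = 113.4 + 1·172.8 = 286.2 kN → 215 kN.
Block shear: A_gv = 900, A_nv = 600, A_nt = 150 mm²; R_n = min(0.6F_uA_nv, 0.6F_yA_gv) + U_bs·F_u·A_nt = 229.5 kN → 172 kN.
Bolt shear governs: 141 kN.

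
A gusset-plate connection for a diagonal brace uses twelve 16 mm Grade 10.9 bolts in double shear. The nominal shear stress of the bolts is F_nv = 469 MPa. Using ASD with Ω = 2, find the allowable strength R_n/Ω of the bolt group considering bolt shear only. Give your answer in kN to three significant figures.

1130 kN

A_b = π × 16² / 4 = 201.1 mm².
R_n = F_nv · A_b · n · n_s = 469 × 201.1 × 12 × 2 / 1000 = 2263 kN.
Allowable strength R_n/Ω = 2263 / 2 = 1130 kN.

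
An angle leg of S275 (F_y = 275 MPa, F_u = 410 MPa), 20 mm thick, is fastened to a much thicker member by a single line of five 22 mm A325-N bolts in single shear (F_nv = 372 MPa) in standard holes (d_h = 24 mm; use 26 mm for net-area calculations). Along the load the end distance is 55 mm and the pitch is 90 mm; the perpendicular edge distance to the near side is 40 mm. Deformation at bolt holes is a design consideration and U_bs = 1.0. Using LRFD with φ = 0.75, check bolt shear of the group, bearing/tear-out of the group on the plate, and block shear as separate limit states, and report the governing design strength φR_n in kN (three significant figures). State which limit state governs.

Bolt shear: A_b = π·22²/4 = 380.1 mm²; R_n = 372 × 380.1 × 5 × 1 / 1000 = 707 kN → 0.75 × 707 = 530 kN.
Bearing: edge l_c = 43, r_n = 423.1 kN; interior l_c = 66, r_n = 433 kN; R_n = 423.1 + 4·433 = 2155 kN → 1620 kN.
Block shear: A_gv = 8300, A_nv = 5960, A_nt = 540 mm²; R_n = min(0.6F_uA_nv, 0.6F_yA_gv) + U_bs·F_u·A_nt = 1591 kN → 1190 kN.
Bolt shear governs: 530 kN.

530 kN (bolt shear governs)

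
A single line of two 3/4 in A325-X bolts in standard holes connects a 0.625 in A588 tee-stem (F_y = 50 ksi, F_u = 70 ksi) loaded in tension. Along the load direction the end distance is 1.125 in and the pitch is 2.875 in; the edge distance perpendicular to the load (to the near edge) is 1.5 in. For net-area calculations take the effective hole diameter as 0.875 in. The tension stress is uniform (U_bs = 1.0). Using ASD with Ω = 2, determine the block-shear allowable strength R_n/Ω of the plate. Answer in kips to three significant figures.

Shear plane L_v = 1.125 + 1·2.875 = 4 in; A_gv = 4 × 0.625 = 2.5 in².
A_nv = (4 − 1.5·0.875) × 0.625 = 1.68 in².
A_nt = (1.5 − 0.5·0.875) × 0.625 = 0.6641 in².
0.6 F_u A_nv = 70.55 kips; 0.6 F_y A_gv = 75 kips → shear rupture governs the shear term.
R_n = 70.55 + 1.0 × 70 × 0.6641 = 117 kips.
Allowable strength R_n/Ω = 117 / 2 = 58.5 kips.

58.5 kips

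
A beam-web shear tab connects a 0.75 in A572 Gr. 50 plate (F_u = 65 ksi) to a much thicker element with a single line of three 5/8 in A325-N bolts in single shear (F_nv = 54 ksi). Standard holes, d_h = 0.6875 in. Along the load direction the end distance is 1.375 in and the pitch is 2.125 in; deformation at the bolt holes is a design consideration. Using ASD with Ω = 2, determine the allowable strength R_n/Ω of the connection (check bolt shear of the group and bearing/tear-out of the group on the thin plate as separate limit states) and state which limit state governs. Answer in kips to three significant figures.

Bolt shear: A_b = π·0.625²/4 = 0.3068 in²; R_n = 54 × 0.3068 × 3 × 1 = 49.7 kips → 49.7 / 2 = 24.9 kips.
Bearing (1.2 l_c t F_u ≤ 2.4 d t F_u): upper limit = 2.4·0.625·0.75·65 = 73.12 kips.
  Edge l_c = 1.375 − 0.6875/2 = 1.031 → r_n = 60.33 kips; interior l_c = 2.125 − 0.6875 = 1.438 → r_n = 73.12 kips.
  R_n,bearing = 1·60.33 + 2·73.12 = 206.6 kips → 206.6 / 2 = 103 kips.
Bolt shear governs: 24.9 kips.

24.9 kips (bolt shear governs)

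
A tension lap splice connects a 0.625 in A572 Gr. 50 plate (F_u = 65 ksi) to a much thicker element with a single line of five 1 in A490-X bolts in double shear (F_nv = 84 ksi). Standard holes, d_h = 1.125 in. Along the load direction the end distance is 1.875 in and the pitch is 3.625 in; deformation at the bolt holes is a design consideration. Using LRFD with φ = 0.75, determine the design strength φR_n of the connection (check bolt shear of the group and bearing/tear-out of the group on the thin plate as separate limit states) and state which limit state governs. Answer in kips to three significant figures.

340 kips (bearing governs)

Bolt shear: A_b = π·1²/4 = 0.7854 in²; R_n = 84 × 0.7854 × 5 × 2 = 659.7 kips → 0.75 × 659.7 = 495 kips.
Bearing (1.2 l_c t F_u ≤ 2.4 d t F_u): upper limit = 2.4·1·0.625·65 = 97.5 kips.
  Edge l_c = 1.875 − 1.125/2 = 1.312 → r_n = 63.98 kips; interior l_c = 3.625 − 1.125 = 2.5 → r_n = 97.5 kips.
  R_n,bearing = 1·63.98 + 4·97.5 = 454 kips → 0.75 × 454 = 340 kips.
Bearing governs: 340 kips.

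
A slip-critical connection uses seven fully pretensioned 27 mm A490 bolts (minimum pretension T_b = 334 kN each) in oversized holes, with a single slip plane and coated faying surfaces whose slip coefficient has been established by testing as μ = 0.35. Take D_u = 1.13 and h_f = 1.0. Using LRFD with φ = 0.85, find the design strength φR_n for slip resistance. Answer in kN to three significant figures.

786 kN

R_n = μ · D_u · h_f · T_b · n_s · n_b = 0.35 × 1.13 × 1.0 × 334 × 1 × 7 = 924.7 kN.
Design strength φR_n = 0.85 × 924.7 = 786 kN.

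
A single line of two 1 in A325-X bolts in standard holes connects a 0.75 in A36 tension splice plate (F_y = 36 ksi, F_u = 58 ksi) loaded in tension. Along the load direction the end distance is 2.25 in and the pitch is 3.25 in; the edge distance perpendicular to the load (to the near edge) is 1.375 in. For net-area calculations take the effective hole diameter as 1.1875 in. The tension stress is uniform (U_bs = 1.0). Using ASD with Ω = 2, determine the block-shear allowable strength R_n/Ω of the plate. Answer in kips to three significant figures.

Shear plane L_v = 2.25 + 1·3.25 = 5.5 in; A_gv = 5.5 × 0.75 = 4.125 in².
A_nv = (5.5 − 1.5·1.1875) × 0.75 = 2.789 in².
A_nt = (1.375 − 0.5·1.1875) × 0.75 = 0.5859 in².
0.6 F_u A_nv = 97.06 kips; 0.6 F_y A_gv = 89.1 kips → shear yielding governs the shear term.
R_n = 89.1 + 1.0 × 58 × 0.5859 = 123.1 kips.
Allowable strength R_n/Ω = 123.1 / 2 = 61.5 kips.

61.5 kips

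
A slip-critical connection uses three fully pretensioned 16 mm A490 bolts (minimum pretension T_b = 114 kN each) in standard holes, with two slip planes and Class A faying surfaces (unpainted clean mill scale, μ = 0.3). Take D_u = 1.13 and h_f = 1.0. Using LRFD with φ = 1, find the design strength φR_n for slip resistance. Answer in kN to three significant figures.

R_n = μ · D_u · h_f · T_b · n_s · n_b = 0.3 × 1.13 × 1.0 × 114 × 2 × 3 = 231.9 kN.
Design strength φR_n = 1 × 231.9 = 232 kN.

232 kN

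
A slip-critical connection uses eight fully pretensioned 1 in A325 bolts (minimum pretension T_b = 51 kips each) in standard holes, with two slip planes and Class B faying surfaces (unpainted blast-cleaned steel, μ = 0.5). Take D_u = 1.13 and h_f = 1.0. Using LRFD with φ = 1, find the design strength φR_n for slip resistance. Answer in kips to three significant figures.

R_n = μ · D_u · h_f · T_b · n_s · n_b = 0.5 × 1.13 × 1.0 × 51 × 2 × 8 = 461 kips.
Design strength φR_n = 1 × 461 = 461 kips.

461 kips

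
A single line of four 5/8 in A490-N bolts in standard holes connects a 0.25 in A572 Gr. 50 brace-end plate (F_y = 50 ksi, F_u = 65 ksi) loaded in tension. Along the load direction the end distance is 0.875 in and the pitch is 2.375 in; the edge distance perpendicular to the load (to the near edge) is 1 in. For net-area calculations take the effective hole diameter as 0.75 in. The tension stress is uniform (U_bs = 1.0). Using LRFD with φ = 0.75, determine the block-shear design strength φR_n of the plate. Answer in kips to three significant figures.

46.9 kips

Shear plane L_v = 0.875 + 3·2.375 = 8 in; A_gv = 8 × 0.25 = 2 in².
A_nv = (8 − 3.5·0.75) × 0.25 = 1.344 in².
A_nt = (1 − 0.5·0.75) × 0.25 = 0.1562 in².
0.6 F_u A_nv = 52.41 kips; 0.6 F_y A_gv = 60 kips → shear rupture governs the shear term.
R_n = 52.41 + 1.0 × 65 × 0.1562 = 62.56 kips.
Design strength φR_n = 0.75 × 62.56 = 46.9 kips.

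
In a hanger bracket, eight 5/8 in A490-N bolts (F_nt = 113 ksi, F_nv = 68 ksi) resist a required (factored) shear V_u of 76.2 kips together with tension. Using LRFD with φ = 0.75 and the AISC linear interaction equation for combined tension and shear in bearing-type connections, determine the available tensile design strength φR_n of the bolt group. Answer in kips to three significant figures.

A_b = π·0.625²/4 = 0.3068 in²; f_rv = 76.2 / (8 × 0.3068) = 31.05 ksi.
F'_nt = 1.3 F_nt − (F_nt / φF_nv) f_rv = 1.3·113 − (113/(0.75·68))·31.05 = 78.11 ksi, capped at F_nt → F'_nt = 78.11 ksi.
R_n = F'_nt · A_b · n = 78.11 × 0.3068 × 8 = 191.7 kips.
Design strength φR_n = 0.75 × 191.7 = 144 kips.

144 kips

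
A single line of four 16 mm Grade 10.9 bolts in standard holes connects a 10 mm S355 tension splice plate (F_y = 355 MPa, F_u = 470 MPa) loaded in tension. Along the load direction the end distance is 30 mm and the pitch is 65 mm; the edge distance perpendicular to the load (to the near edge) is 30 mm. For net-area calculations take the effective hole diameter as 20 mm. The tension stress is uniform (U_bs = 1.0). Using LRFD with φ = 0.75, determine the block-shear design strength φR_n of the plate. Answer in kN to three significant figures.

Shear plane L_v = 30 + 3·65 = 225 mm; A_gv = 225 × 10 = 2250 mm².
A_nv = (225 − 3.5·20) × 10 = 1550 mm².
A_nt = (30 − 0.5·20) × 10 = 200 mm².
0.6 F_u A_nv = 437.1 kN; 0.6 F_y A_gv = 479.2 kN → shear rupture governs the shear term.
R_n = 437.1 + 1.0 × 470 × 200 / 1000 = 531.1 kN.
Design strength φR_n = 0.75 × 531.1 = 398 kN.

398 kN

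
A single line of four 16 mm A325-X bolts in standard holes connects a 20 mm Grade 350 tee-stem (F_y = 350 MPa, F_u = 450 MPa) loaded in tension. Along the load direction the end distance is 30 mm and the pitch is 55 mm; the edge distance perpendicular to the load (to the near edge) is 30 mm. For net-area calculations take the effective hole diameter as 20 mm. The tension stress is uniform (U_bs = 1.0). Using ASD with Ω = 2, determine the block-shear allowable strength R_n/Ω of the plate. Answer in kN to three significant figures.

428 kN

Shear plane L_v = 30 + 3·55 = 195 mm; A_gv = 195 × 20 = 3900 mm².
A_nv = (195 − 3.5·20) × 20 = 2500 mm².
A_nt = (30 − 0.5·20) × 20 = 400 mm².
0.6 F_u A_nv = 675 kN; 0.6 F_y A_gv = 819 kN → shear rupture governs the shear term.
R_n = 675 + 1.0 × 450 × 400 / 1000 = 855 kN.
Allowable strength R_n/Ω = 855 / 2 = 428 kN.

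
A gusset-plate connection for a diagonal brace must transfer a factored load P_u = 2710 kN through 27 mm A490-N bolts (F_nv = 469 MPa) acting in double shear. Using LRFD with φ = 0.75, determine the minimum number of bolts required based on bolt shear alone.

7 bolts

A_b = π·27²/4 = 572.6 mm².
Per-bolt design strength φR_n = 0.75 × 469 × 572.6 × 2 / 1000 = 402.8 kN.
n ≥ 2710 / 402.8 = 6.728 → use 7 bolts.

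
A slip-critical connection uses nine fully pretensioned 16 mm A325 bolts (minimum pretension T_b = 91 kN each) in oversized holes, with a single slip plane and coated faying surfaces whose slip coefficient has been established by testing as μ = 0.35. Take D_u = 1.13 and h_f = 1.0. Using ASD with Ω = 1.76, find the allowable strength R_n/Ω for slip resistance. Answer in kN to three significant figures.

184 kN

R_n = μ · D_u · h_f · T_b · n_s · n_b = 0.35 × 1.13 × 1.0 × 91 × 1 × 9 = 323.9 kN.
Allowable strength R_n/Ω = 323.9 / 1.76 = 184 kN.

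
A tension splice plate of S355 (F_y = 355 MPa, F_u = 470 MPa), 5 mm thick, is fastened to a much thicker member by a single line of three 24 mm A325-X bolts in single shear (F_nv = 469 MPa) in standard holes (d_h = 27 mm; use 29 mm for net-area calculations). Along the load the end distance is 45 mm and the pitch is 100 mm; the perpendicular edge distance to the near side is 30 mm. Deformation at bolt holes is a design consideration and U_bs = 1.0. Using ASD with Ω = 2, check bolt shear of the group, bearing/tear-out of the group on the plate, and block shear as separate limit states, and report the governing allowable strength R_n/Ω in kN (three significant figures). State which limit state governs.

140 kN (block shear governs)

Bolt shear: A_b = π·24²/4 = 452.4 mm²; R_n = 469 × 452.4 × 3 × 1 / 1000 = 636.5 kN → 636.5 / 2 = 318 kN.
Bearing: edge l_c = 31.5, r_n = 88.83 kN; interior l_c = 73, r_n = 135.4 kN; R_n = 88.83 + 2·135.4 = 359.6 kN → 180 kN.
Block shear: A_gv = 1225, A_nv = 862.5, A_nt = 77.5 mm²; R_n = min(0.6F_uA_nv, 0.6F_yA_gv) + U_bs·F_u·A_nt = 279.7 kN → 140 kN.
Block shear governs: 140 kN.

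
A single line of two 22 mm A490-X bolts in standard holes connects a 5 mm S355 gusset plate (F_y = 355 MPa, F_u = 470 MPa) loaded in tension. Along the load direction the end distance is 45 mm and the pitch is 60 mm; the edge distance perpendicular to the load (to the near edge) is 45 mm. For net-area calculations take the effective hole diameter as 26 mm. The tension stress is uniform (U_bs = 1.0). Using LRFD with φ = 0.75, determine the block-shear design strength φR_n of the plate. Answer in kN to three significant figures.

Shear plane L_v = 45 + 1·60 = 105 mm; A_gv = 105 × 5 = 525 mm².
A_nv = (105 − 1.5·26) × 5 = 330 mm².
A_nt = (45 − 0.5·26) × 5 = 160 mm².
0.6 F_u A_nv = 93.06 kN; 0.6 F_y A_gv = 111.8 kN → shear rupture governs the shear term.
R_n = 93.06 + 1.0 × 470 × 160 / 1000 = 168.3 kN.
Design strength φR_n = 0.75 × 168.3 = 126 kN.

126 kN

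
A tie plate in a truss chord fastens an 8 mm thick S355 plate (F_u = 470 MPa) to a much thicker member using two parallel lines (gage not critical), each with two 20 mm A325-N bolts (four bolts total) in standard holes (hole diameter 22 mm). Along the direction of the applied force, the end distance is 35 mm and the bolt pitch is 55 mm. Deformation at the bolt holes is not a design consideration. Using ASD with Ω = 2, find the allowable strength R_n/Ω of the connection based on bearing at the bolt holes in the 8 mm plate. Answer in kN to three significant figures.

Per bolt r_n = 1.5 l_c t F_u ≤ 3.0 d t F_u; upper limit = 3.0 × 20 × 8 × 470 / 1000 = 225.6 kN.
Edge bolt: l_c = 35 − 22/2 = 24 mm → 1.5 × 24 × 8 × 470 / 1000 = 135.4 → r_n = 135.4 kN.
Interior bolts: l_c = 55 − 22 = 33 mm → 1.5 × 33 × 8 × 470 / 1000 = 186.1 → r_n = 186.1 kN.
R_n = 2 × 135.4 + 2 × 186.1 = 643 kN.
Allowable strength R_n/Ω = 643 / 2 = 321 kN.

321 kN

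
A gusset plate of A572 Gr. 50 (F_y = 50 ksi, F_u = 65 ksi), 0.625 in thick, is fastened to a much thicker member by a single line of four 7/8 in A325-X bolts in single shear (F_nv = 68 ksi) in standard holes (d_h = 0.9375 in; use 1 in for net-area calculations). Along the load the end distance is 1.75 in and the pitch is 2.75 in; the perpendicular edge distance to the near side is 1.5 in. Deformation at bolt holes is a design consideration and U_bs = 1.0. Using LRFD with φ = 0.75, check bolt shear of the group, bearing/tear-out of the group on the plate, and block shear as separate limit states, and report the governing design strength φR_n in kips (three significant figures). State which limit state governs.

Bolt shear: A_b = π·0.875²/4 = 0.6013 in²; R_n = 68 × 0.6013 × 4 × 1 = 163.6 kips → 0.75 × 163.6 = 123 kips.
Bearing: edge l_c = 1.281, r_n = 62.46 kips; interior l_c = 1.812, r_n = 85.31 kips; R_n = 62.46 + 3·85.31 = 318.4 kips → 239 kips.
Block shear: A_gv = 6.25, A_nv = 4.062, A_nt = 0.625 in²; R_n = min(0.6F_uA_nv, 0.6F_yA_gv) + U_bs·F_u·A_nt = 199.1 kips → 149 kips.
Bolt shear governs: 123 kips.

123 kips (bolt shear governs)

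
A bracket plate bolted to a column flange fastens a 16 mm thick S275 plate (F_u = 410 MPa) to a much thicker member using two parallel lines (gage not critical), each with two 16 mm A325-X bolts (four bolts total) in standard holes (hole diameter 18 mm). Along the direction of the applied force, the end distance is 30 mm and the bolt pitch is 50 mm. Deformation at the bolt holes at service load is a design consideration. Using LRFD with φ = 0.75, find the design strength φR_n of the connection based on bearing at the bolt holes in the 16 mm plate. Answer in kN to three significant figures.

626 kN

Per bolt r_n = 1.2 l_c t F_u ≤ 2.4 d t F_u; upper limit = 2.4 × 16 × 16 × 410 / 1000 = 251.9 kN.
Edge bolt: l_c = 30 − 18/2 = 21 mm → 1.2 × 21 × 16 × 410 / 1000 = 165.3 → r_n = 165.3 kN.
Interior bolts: l_c = 50 − 18 = 32 mm → 1.2 × 32 × 16 × 410 / 1000 = 251.9 → r_n = 251.9 kN.
R_n = 2 × 165.3 + 2 × 251.9 = 834.4 kN.
Design strength φR_n = 0.75 × 834.4 = 626 kN.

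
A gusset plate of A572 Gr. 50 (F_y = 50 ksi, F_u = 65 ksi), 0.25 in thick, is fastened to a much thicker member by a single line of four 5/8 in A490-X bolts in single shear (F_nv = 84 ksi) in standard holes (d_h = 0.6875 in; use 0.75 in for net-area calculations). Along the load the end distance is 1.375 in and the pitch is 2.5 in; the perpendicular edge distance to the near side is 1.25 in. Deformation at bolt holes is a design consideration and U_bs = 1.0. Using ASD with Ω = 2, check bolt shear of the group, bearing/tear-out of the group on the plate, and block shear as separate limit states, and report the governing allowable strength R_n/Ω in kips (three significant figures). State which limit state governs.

37.6 kips (block shear governs)

Bolt shear: A_b = π·0.625²/4 = 0.3068 in²; R_n = 84 × 0.3068 × 4 × 1 = 103.1 kips → 103.1 / 2 = 51.5 kips.
Bearing: edge l_c = 1.031, r_n = 20.11 kips; interior l_c = 1.812, r_n = 24.38 kips; R_n = 20.11 + 3·24.38 = 93.23 kips → 46.6 kips.
Block shear: A_gv = 2.219, A_nv = 1.562, A_nt = 0.2188 in²; R_n = min(0.6F_uA_nv, 0.6F_yA_gv) + U_bs·F_u·A_nt = 75.16 kips → 37.6 kips.
Block shear governs: 37.6 kips.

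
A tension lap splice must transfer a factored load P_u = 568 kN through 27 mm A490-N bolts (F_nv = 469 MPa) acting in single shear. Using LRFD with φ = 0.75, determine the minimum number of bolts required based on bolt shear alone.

3 bolts

A_b = π·27²/4 = 572.6 mm².
Per-bolt design strength φR_n = 0.75 × 469 × 572.6 × 1 / 1000 = 201.4 kN.
n ≥ 568 / 201.4 = 2.82 → use 3 bolts.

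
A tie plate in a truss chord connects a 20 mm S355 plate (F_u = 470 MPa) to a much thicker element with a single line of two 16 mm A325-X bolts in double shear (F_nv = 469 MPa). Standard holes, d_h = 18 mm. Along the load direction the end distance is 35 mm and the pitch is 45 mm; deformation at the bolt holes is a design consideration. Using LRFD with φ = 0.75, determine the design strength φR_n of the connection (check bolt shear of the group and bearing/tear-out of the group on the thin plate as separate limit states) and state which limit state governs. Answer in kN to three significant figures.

283 kN (bolt shear governs)

Bolt shear: A_b = π·16²/4 = 201.1 mm²; R_n = 469 × 201.1 × 2 × 2 / 1000 = 377.2 kN → 0.75 × 377.2 = 283 kN.
Bearing (1.2 l_c t F_u ≤ 2.4 d t F_u): upper limit = 2.4·16·20·470 / 1000 = 361 kN.
  Edge l_c = 35 − 18/2 = 26 → r_n = 293.3 kN; interior l_c = 45 − 18 = 27 → r_n = 304.6 kN.
  R_n,bearing = 1·293.3 + 1·304.6 = 597.8 kN → 0.75 × 597.8 = 448 kN.
Bolt shear governs: 283 kN.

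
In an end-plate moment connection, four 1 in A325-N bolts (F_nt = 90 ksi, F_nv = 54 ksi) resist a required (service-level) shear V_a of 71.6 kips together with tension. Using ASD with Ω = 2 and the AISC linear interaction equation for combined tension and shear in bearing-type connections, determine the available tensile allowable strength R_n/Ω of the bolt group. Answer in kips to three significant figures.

64.4 kips

A_b = π·1²/4 = 0.7854 in²; f_rv = 71.6 / (4 × 0.7854) = 22.79 ksi.
F'_nt = 1.3 F_nt − (Ω F_nt / F_nv) f_rv = 1.3·90 − (2·90/54)·22.79 = 41.03 ksi, capped at F_nt → F'_nt = 41.03 ksi.
R_n = F'_nt · A_b · n = 41.03 × 0.7854 × 4 = 128.9 kips.
Allowable strength R_n/Ω = 128.9 / 2 = 64.4 kips.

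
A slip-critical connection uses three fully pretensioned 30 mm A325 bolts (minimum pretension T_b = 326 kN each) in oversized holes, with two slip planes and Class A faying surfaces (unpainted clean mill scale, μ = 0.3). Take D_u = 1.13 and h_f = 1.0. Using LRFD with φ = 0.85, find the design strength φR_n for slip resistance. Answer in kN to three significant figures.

R_n = μ · D_u · h_f · T_b · n_s · n_b = 0.3 × 1.13 × 1.0 × 326 × 2 × 3 = 663.1 kN.
Design strength φR_n = 0.85 × 663.1 = 564 kN.

564 kN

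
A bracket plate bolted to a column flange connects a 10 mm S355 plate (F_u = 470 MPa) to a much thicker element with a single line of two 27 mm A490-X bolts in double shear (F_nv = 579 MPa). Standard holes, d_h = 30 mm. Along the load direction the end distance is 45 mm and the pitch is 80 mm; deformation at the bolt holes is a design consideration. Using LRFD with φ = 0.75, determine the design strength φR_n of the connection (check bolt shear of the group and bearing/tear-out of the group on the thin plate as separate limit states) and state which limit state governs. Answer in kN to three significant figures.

Bolt shear: A_b = π·27²/4 = 572.6 mm²; R_n = 579 × 572.6 × 2 × 2 / 1000 = 1326 kN → 0.75 × 1326 = 995 kN.
Bearing (1.2 l_c t F_u ≤ 2.4 d t F_u): upper limit = 2.4·27·10·470 / 1000 = 304.6 kN.
  Edge l_c = 45 − 30/2 = 30 → r_n = 169.2 kN; interior l_c = 80 − 30 = 50 → r_n = 282 kN.
  R_n,bearing = 1·169.2 + 1·282 = 451.2 kN → 0.75 × 451.2 = 338 kN.
Bearing governs: 338 kN.

338 kN (bearing governs)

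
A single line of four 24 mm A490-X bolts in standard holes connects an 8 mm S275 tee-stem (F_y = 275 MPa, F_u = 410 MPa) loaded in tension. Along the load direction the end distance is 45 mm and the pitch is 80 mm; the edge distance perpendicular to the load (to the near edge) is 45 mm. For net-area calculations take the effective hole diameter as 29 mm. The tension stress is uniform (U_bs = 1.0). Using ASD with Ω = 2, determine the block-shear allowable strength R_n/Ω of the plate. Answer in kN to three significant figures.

Shear plane L_v = 45 + 3·80 = 285 mm; A_gv = 285 × 8 = 2280 mm².
A_nv = (285 − 3.5·29) × 8 = 1468 mm².
A_nt = (45 − 0.5·29) × 8 = 244 mm².
0.6 F_u A_nv = 361.1 kN; 0.6 F_y A_gv = 376.2 kN → shear rupture governs the shear term.
R_n = 361.1 + 1.0 × 410 × 244 / 1000 = 461.2 kN.
Allowable strength R_n/Ω = 461.2 / 2 = 231 kN.

231 kN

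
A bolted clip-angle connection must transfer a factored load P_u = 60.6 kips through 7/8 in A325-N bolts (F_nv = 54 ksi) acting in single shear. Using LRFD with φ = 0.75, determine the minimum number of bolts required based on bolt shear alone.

A_b = π·0.875²/4 = 0.6013 in².
Per-bolt design strength φR_n = 0.75 × 54 × 0.6013 × 1 = 24.35 kips.
n ≥ 60.6 / 24.35 = 2.488 → use 3 bolts.

3 bolts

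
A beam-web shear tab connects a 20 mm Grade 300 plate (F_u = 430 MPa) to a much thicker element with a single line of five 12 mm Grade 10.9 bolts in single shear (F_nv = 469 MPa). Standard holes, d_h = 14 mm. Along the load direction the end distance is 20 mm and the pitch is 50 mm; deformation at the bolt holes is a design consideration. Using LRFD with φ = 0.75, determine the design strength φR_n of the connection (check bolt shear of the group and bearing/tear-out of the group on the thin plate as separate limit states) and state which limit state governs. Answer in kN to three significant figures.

199 kN (bolt shear governs)

Bolt shear: A_b = π·12²/4 = 113.1 mm²; R_n = 469 × 113.1 × 5 × 1 / 1000 = 265.2 kN → 0.75 × 265.2 = 199 kN.
Bearing (1.2 l_c t F_u ≤ 2.4 d t F_u): upper limit = 2.4·12·20·430 / 1000 = 247.7 kN.
  Edge l_c = 20 − 14/2 = 13 → r_n = 134.2 kN; interior l_c = 50 − 14 = 36 → r_n = 247.7 kN.
  R_n,bearing = 1·134.2 + 4·247.7 = 1125 kN → 0.75 × 1125 = 844 kN.
Bolt shear governs: 199 kN.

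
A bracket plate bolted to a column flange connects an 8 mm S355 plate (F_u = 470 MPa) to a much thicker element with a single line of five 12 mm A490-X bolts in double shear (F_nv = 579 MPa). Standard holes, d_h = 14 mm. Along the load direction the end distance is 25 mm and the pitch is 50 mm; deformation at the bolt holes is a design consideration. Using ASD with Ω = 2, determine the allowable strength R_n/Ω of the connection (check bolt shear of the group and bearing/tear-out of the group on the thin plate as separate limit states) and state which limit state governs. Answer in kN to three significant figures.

Bolt shear: A_b = π·12²/4 = 113.1 mm²; R_n = 579 × 113.1 × 5 × 2 / 1000 = 654.8 kN → 654.8 / 2 = 327 kN.
Bearing (1.2 l_c t F_u ≤ 2.4 d t F_u): upper limit = 2.4·12·8·470 / 1000 = 108.3 kN.
  Edge l_c = 25 − 14/2 = 18 → r_n = 81.22 kN; interior l_c = 50 − 14 = 36 → r_n = 108.3 kN.
  R_n,bearing = 1·81.22 + 4·108.3 = 514.4 kN → 514.4 / 2 = 257 kN.
Bearing governs: 257 kN.

257 kN (bearing governs)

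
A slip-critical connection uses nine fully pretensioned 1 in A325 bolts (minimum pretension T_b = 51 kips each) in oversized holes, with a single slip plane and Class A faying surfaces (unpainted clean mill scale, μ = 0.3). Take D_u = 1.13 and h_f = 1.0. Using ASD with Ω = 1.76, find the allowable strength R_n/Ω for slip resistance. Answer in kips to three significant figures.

88.4 kips

R_n = μ · D_u · h_f · T_b · n_s · n_b = 0.3 × 1.13 × 1.0 × 51 × 1 × 9 = 155.6 kips.
Allowable strength R_n/Ω = 155.6 / 1.76 = 88.4 kips.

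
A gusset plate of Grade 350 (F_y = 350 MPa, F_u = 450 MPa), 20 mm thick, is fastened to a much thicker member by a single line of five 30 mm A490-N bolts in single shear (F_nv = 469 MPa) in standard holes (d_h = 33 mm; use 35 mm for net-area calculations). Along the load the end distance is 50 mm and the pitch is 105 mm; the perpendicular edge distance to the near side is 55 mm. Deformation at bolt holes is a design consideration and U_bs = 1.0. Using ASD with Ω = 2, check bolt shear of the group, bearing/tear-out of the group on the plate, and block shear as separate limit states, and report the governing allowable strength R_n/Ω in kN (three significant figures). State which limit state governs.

Bolt shear: A_b = π·30²/4 = 706.9 mm²; R_n = 469 × 706.9 × 5 × 1 / 1000 = 1658 kN → 1658 / 2 = 829 kN.
Bearing: edge l_c = 33.5, r_n = 361.8 kN; interior l_c = 72, r_n = 648 kN; R_n = 361.8 + 4·648 = 2954 kN → 1480 kN.
Block shear: A_gv = 9400, A_nv = 6250, A_nt = 750 mm²; R_n = min(0.6F_uA_nv, 0.6F_yA_gv) + U_bs·F_u·A_nt = 2025 kN → 1010 kN.
Bolt shear governs: 829 kN.

829 kN (bolt shear governs)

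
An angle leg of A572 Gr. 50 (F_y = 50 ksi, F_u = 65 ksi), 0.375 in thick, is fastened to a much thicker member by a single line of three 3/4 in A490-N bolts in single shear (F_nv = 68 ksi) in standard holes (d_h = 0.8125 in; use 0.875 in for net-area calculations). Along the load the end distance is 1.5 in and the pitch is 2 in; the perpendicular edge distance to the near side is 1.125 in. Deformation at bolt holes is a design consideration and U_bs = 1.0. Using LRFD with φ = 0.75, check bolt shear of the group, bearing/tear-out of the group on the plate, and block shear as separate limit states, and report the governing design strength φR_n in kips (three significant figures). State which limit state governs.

48.9 kips (block shear governs)

Bolt shear: A_b = π·0.75²/4 = 0.4418 in²; R_n = 68 × 0.4418 × 3 × 1 = 90.12 kips → 0.75 × 90.12 = 67.6 kips.
Bearing: edge l_c = 1.094, r_n = 31.99 kips; interior l_c = 1.188, r_n = 34.73 kips; R_n = 31.99 + 2·34.73 = 101.5 kips → 76.1 kips.
Block shear: A_gv = 2.062, A_nv = 1.242, A_nt = 0.2578 in²; R_n = min(0.6F_uA_nv, 0.6F_yA_gv) + U_bs·F_u·A_nt = 65.2 kips → 48.9 kips.
Block shear governs: 48.9 kips.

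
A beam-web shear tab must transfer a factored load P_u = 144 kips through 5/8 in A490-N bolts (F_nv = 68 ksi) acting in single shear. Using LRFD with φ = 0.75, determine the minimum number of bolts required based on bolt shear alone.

A_b = π·0.625²/4 = 0.3068 in².
Per-bolt design strength φR_n = 0.75 × 68 × 0.3068 × 1 = 15.65 kips.
n ≥ 144 / 15.65 = 9.203 → use 10 bolts.

10 bolts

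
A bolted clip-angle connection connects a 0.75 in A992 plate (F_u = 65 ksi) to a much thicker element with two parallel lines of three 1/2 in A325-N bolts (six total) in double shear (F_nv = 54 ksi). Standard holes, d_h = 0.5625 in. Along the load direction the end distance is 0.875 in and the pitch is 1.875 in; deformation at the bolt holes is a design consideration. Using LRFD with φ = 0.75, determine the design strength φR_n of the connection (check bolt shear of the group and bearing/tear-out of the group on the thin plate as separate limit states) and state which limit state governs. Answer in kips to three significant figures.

95.4 kips (bolt shear governs)

Bolt shear: A_b = π·0.5²/4 = 0.1963 in²; R_n = 54 × 0.1963 × 6 × 2 = 127.2 kips → 0.75 × 127.2 = 95.4 kips.
Bearing (1.2 l_c t F_u ≤ 2.4 d t F_u): upper limit = 2.4·0.5·0.75·65 = 58.5 kips.
  Edge l_c = 0.875 − 0.5625/2 = 0.5938 → r_n = 34.73 kips; interior l_c = 1.875 − 0.5625 = 1.312 → r_n = 58.5 kips.
  R_n,bearing = 2·34.73 + 4·58.5 = 303.5 kips → 0.75 × 303.5 = 228 kips.
Bolt shear governs: 95.4 kips.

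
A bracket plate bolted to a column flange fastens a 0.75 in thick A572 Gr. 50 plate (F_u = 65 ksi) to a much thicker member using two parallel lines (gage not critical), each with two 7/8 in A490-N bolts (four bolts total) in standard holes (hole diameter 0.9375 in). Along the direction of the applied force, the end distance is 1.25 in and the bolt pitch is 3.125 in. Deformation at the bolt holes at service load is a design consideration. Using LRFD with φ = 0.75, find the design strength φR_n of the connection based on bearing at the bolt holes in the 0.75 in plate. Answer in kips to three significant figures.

Per bolt r_n = 1.2 l_c t F_u ≤ 2.4 d t F_u; upper limit = 2.4 × 0.875 × 0.75 × 65 = 102.4 kips.
Edge bolt: l_c = 1.25 − 0.9375/2 = 0.7812 in → 1.2 × 0.7812 × 0.75 × 65 = 45.7 → r_n = 45.7 kips.
Interior bolts: l_c = 3.125 − 0.9375 = 2.188 in → 1.2 × 2.188 × 0.75 × 65 = 128 → r_n = 102.4 kips.
R_n = 2 × 45.7 + 2 × 102.4 = 296.2 kips.
Design strength φR_n = 0.75 × 296.2 = 222 kips.

222 kips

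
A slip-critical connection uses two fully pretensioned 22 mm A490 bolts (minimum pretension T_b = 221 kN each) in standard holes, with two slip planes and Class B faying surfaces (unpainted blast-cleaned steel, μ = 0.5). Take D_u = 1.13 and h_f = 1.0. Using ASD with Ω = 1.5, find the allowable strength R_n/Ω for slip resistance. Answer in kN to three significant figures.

333 kN

R_n = μ · D_u · h_f · T_b · n_s · n_b = 0.5 × 1.13 × 1.0 × 221 × 2 × 2 = 499.5 kN.
Allowable strength R_n/Ω = 499.5 / 1.5 = 333 kN.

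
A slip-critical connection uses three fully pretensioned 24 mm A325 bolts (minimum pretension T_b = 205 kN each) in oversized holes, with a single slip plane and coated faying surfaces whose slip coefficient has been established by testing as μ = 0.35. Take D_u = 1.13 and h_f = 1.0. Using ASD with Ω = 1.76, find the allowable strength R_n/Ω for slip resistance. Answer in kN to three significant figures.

R_n = μ · D_u · h_f · T_b · n_s · n_b = 0.35 × 1.13 × 1.0 × 205 × 1 × 3 = 243.2 kN.
Allowable strength R_n/Ω = 243.2 / 1.76 = 138 kN.

138 kN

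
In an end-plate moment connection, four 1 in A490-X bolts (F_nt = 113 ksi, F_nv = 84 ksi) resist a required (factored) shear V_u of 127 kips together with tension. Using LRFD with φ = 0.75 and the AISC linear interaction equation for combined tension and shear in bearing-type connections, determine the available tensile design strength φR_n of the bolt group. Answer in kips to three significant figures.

A_b = π·1²/4 = 0.7854 in²; f_rv = 127 / (4 × 0.7854) = 40.43 ksi.
F'_nt = 1.3 F_nt − (F_nt / φF_nv) f_rv = 1.3·113 − (113/(0.75·84))·40.43 = 74.39 ksi, capped at F_nt → F'_nt = 74.39 ksi.
R_n = F'_nt · A_b · n = 74.39 × 0.7854 × 4 = 233.7 kips.
Design strength φR_n = 0.75 × 233.7 = 175 kips.

175 kips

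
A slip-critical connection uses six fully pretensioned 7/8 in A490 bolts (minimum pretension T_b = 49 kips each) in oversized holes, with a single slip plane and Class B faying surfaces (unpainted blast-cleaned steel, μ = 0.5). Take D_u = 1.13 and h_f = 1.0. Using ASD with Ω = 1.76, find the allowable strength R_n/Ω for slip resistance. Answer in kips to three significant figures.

R_n = μ · D_u · h_f · T_b · n_s · n_b = 0.5 × 1.13 × 1.0 × 49 × 1 × 6 = 166.1 kips.
Allowable strength R_n/Ω = 166.1 / 1.76 = 94.4 kips.

94.4 kips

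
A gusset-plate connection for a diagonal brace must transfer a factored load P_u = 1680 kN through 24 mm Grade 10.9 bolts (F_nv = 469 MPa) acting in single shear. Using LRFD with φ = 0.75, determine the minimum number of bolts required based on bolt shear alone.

11 bolts

A_b = π·24²/4 = 452.4 mm².
Per-bolt design strength φR_n = 0.75 × 469 × 452.4 × 1 / 1000 = 159.1 kN.
n ≥ 1680 / 159.1 = 10.56 → use 11 bolts.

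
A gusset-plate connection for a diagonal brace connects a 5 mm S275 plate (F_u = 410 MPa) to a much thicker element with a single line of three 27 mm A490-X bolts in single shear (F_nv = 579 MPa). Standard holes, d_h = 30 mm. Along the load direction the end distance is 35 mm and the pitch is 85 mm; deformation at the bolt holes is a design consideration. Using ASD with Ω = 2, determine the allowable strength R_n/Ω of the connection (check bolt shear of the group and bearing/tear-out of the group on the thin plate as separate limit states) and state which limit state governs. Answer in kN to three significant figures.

Bolt shear: A_b = π·27²/4 = 572.6 mm²; R_n = 579 × 572.6 × 3 × 1 / 1000 = 994.5 kN → 994.5 / 2 = 497 kN.
Bearing (1.2 l_c t F_u ≤ 2.4 d t F_u): upper limit = 2.4·27·5·410 / 1000 = 132.8 kN.
  Edge l_c = 35 − 30/2 = 20 → r_n = 49.2 kN; interior l_c = 85 − 30 = 55 → r_n = 132.8 kN.
  R_n,bearing = 1·49.2 + 2·132.8 = 314.9 kN → 314.9 / 2 = 157 kN.
Bearing governs: 157 kN.

157 kN (bearing governs)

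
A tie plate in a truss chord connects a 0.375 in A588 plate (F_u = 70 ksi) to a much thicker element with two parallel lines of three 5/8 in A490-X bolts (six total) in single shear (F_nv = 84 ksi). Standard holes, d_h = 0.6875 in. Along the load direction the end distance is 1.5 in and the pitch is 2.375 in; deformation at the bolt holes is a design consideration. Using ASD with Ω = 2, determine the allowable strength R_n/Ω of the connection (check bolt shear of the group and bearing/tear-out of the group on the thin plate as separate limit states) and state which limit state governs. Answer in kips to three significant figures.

Bolt shear: A_b = π·0.625²/4 = 0.3068 in²; R_n = 84 × 0.3068 × 6 × 1 = 154.6 kips → 154.6 / 2 = 77.3 kips.
Bearing (1.2 l_c t F_u ≤ 2.4 d t F_u): upper limit = 2.4·0.625·0.375·70 = 39.38 kips.
  Edge l_c = 1.5 − 0.6875/2 = 1.156 → r_n = 36.42 kips; interior l_c = 2.375 − 0.6875 = 1.688 → r_n = 39.38 kips.
  R_n,bearing = 2·36.42 + 4·39.38 = 230.3 kips → 230.3 / 2 = 115 kips.
Bolt shear governs: 77.3 kips.

77.3 kips (bolt shear governs)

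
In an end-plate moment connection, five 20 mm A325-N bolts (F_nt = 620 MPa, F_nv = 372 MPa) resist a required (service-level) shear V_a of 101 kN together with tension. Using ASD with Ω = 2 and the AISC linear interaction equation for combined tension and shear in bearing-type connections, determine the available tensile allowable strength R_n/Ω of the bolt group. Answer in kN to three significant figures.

A_b = π·20²/4 = 314.2 mm²; f_rv = 101 × 1000 / (5 × 314.2) = 64.3 MPa.
F'_nt = 1.3 F_nt − (Ω F_nt / F_nv) f_rv = 1.3·620 − (2·620/372)·64.3 = 591.7 MPa, capped at F_nt → F'_nt = 591.7 MPa.
R_n = F'_nt · A_b · n = 591.7 × 314.2 × 5 / 1000 = 929.4 kN.
Allowable strength R_n/Ω = 929.4 / 2 = 465 kN.

465 kN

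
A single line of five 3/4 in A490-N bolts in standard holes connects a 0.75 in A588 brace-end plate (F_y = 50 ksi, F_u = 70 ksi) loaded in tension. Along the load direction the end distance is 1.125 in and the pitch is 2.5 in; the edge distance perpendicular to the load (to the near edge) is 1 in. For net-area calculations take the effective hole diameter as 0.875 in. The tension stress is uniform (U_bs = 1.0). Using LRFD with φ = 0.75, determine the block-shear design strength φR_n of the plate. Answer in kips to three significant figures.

192 kips

Shear plane L_v = 1.125 + 4·2.5 = 11.12 in; A_gv = 11.12 × 0.75 = 8.344 in².
A_nv = (11.12 − 4.5·0.875) × 0.75 = 5.391 in².
A_nt = (1 − 0.5·0.875) × 0.75 = 0.4219 in².
0.6 F_u A_nv = 226.4 kips; 0.6 F_y A_gv = 250.3 kips → shear rupture governs the shear term.
R_n = 226.4 + 1.0 × 70 × 0.4219 = 255.9 kips.
Design strength φR_n = 0.75 × 255.9 = 192 kips.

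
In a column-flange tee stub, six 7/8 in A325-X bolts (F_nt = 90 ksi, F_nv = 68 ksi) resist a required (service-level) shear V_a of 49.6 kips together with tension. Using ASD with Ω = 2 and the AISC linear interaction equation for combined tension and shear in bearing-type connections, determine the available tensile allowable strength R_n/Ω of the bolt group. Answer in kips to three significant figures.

A_b = π·0.875²/4 = 0.6013 in²; f_rv = 49.6 / (6 × 0.6013) = 13.75 ksi.
F'_nt = 1.3 F_nt − (Ω F_nt / F_nv) f_rv = 1.3·90 − (2·90/68)·13.75 = 80.61 ksi, capped at F_nt → F'_nt = 80.61 ksi.
R_n = F'_nt · A_b · n = 80.61 × 0.6013 × 6 = 290.8 kips.
Allowable strength R_n/Ω = 290.8 / 2 = 145 kips.

145 kips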